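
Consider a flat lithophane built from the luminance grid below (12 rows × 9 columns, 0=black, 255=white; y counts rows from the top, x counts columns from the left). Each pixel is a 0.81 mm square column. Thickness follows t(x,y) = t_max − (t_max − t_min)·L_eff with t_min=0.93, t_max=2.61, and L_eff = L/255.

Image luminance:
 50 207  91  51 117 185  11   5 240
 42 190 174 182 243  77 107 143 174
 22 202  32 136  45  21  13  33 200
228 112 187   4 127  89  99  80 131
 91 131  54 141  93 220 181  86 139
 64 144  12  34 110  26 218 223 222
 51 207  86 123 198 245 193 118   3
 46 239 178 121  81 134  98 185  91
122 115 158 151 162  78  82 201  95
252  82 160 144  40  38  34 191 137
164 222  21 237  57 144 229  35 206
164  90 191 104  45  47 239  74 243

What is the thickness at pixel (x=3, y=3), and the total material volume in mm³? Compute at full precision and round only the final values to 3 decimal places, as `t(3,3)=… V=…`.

span = t_max - t_min = 2.61 - 0.93 = 1.680
L(3,3) = 4, L_eff = 4/255 = 0.015686
t(3,3) = 2.61 - 1.680·0.015686 = 2.584
Σt over all 12·9 pixels = 82307/425 ≈ 193.6635294
V = pitch²·Σt = 0.81²·82307/425 = 127.063

t(3,3)=2.584 V=127.063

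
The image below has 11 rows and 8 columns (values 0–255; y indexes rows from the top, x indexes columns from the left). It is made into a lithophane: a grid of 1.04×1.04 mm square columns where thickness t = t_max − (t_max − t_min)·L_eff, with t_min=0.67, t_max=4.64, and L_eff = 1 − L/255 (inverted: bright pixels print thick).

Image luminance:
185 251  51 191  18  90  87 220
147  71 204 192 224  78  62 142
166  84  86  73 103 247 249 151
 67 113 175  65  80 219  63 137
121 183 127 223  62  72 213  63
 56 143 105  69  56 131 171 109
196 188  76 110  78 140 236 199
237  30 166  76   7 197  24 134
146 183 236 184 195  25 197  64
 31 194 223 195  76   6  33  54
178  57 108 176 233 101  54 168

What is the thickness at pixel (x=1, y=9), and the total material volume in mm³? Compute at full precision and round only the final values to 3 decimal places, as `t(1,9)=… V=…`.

t(1,9)=3.690 V=255.837

span = t_max - t_min = 4.64 - 0.67 = 3.970
L(1,9) = 194, L_eff = 1 - 194/255 = 0.239216 (inverted)
t(1,9) = 4.64 - 3.970·0.239216 = 3.690
Σt over all 11·8 pixels = 1005277/4250 ≈ 236.5357647
V = pitch²·Σt = 1.04²·1005277/4250 = 255.837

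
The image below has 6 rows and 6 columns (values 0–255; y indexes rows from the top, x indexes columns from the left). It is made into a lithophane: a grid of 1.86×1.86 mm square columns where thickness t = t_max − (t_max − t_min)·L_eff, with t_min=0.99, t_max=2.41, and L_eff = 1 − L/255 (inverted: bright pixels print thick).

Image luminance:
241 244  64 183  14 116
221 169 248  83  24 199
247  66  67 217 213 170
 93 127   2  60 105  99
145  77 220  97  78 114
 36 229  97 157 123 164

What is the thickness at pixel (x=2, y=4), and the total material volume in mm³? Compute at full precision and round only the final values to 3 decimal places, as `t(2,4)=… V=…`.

t(2,4)=2.215 V=215.947

span = t_max - t_min = 2.41 - 0.99 = 1.420
L(2,4) = 220, L_eff = 1 - 220/255 = 0.137255 (inverted)
t(2,4) = 2.41 - 1.420·0.137255 = 2.215
Σt over all 6·6 pixels = 265283/4250 ≈ 62.4195294
V = pitch²·Σt = 1.86²·265283/4250 = 215.947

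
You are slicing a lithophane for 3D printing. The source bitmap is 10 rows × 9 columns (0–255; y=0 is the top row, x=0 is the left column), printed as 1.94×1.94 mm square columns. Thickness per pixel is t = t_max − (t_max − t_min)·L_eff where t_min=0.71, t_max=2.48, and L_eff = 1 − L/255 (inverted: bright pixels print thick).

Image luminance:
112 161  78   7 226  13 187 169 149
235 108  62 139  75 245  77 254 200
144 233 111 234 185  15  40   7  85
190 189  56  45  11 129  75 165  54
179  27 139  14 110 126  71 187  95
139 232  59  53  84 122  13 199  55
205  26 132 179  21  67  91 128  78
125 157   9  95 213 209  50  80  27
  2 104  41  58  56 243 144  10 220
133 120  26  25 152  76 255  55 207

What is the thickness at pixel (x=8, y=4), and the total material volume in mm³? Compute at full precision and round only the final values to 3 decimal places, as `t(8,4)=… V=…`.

t(8,4)=1.369 V=506.643

span = t_max - t_min = 2.48 - 0.71 = 1.770
L(8,4) = 95, L_eff = 1 - 95/255 = 0.627451 (inverted)
t(8,4) = 2.48 - 1.770·0.627451 = 1.369
Σt over all 10·9 pixels = 572121/4250 ≈ 134.6167059
V = pitch²·Σt = 1.94²·572121/4250 = 506.643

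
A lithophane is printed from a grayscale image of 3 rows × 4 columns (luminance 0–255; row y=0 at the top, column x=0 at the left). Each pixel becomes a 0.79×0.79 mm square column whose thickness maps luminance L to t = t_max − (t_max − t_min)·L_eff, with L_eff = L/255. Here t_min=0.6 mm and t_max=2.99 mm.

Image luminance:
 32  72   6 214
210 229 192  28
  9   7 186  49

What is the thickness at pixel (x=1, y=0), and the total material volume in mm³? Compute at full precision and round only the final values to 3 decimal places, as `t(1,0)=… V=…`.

span = t_max - t_min = 2.99 - 0.6 = 2.390
L(1,0) = 72, L_eff = 72/255 = 0.282353
t(1,0) = 2.99 - 2.390·0.282353 = 2.315
Σt over all 3·4 pixels = 310007/12750 ≈ 24.3142745
V = pitch²·Σt = 0.79²·310007/12750 = 15.175

t(1,0)=2.315 V=15.175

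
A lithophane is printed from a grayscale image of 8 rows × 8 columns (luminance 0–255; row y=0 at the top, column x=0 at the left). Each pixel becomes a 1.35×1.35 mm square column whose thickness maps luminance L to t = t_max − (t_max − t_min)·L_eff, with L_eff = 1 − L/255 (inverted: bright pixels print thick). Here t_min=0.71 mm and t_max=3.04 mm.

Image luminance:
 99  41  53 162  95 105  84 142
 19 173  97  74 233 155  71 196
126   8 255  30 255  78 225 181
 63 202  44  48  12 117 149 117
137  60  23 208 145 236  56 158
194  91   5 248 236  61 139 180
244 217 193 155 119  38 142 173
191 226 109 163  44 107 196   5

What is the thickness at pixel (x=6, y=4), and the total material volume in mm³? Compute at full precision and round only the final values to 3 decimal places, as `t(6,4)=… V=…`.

t(6,4)=1.222 V=219.499

span = t_max - t_min = 3.04 - 0.71 = 2.330
L(6,4) = 56, L_eff = 1 - 56/255 = 0.780392 (inverted)
t(6,4) = 3.04 - 2.330·0.780392 = 1.222
Σt over all 8·8 pixels = 255932/2125 ≈ 120.4385882
V = pitch²·Σt = 1.35²·255932/2125 = 219.499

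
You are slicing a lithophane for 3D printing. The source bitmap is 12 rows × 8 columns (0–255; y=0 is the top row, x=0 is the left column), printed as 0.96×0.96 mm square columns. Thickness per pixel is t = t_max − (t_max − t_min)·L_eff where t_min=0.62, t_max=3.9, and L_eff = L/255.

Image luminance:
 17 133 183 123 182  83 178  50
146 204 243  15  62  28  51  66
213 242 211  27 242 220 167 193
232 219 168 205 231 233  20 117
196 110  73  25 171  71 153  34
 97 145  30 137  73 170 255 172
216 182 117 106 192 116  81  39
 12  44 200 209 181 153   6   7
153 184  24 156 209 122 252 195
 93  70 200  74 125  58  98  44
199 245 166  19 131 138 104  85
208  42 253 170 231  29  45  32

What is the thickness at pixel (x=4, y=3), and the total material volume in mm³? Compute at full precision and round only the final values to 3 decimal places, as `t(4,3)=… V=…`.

span = t_max - t_min = 3.9 - 0.62 = 3.280
L(4,3) = 231, L_eff = 231/255 = 0.905882
t(4,3) = 3.9 - 3.280·0.905882 = 0.929
Σt over all 12·8 pixels = 79474/375 ≈ 211.9306667
V = pitch²·Σt = 0.96²·79474/375 = 195.315

t(4,3)=0.929 V=195.315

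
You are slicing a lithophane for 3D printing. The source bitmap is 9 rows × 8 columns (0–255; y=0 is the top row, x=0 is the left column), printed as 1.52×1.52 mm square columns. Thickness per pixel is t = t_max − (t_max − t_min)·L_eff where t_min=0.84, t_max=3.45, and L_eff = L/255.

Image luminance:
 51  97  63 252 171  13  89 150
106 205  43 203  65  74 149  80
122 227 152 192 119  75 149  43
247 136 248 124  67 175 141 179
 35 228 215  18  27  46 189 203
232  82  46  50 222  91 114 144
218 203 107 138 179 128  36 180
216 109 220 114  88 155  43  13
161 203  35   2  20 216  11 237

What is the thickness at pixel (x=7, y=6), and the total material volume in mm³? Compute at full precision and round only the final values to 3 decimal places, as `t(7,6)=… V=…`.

t(7,6)=1.608 V=356.795

span = t_max - t_min = 3.45 - 0.84 = 2.610
L(7,6) = 180, L_eff = 180/255 = 0.705882
t(7,6) = 3.45 - 2.610·0.705882 = 1.608
Σt over all 9·8 pixels = 1312653/8500 ≈ 154.4297647
V = pitch²·Σt = 1.52²·1312653/8500 = 356.795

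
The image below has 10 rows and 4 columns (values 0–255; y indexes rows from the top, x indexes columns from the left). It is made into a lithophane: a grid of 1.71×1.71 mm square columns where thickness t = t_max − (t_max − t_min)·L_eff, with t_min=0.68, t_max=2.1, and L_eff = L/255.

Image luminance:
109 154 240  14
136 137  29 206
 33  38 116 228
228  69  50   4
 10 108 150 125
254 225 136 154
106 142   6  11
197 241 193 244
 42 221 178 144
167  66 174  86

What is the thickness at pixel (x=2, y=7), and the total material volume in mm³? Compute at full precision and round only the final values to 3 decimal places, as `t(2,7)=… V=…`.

span = t_max - t_min = 2.1 - 0.68 = 1.420
L(2,7) = 193, L_eff = 193/255 = 0.756863
t(2,7) = 2.1 - 1.420·0.756863 = 1.025
Σt over all 10·4 pixels = 703859/12750 ≈ 55.2046275
V = pitch²·Σt = 1.71²·703859/12750 = 161.424

t(2,7)=1.025 V=161.424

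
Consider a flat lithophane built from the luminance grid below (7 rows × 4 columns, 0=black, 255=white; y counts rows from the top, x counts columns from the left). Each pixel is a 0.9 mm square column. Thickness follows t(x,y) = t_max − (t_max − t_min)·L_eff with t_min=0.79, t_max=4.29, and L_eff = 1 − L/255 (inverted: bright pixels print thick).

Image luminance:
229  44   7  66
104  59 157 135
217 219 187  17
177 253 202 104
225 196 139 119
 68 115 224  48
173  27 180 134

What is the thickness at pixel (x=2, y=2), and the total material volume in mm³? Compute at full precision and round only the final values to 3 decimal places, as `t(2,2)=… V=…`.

span = t_max - t_min = 4.29 - 0.79 = 3.500
L(2,2) = 187, L_eff = 1 - 187/255 = 0.266667 (inverted)
t(2,2) = 4.29 - 3.500·0.266667 = 3.357
Σt over all 7·4 pixels = 74.62
V = pitch²·Σt = 0.9²·74.62 = 60.442

t(2,2)=3.357 V=60.442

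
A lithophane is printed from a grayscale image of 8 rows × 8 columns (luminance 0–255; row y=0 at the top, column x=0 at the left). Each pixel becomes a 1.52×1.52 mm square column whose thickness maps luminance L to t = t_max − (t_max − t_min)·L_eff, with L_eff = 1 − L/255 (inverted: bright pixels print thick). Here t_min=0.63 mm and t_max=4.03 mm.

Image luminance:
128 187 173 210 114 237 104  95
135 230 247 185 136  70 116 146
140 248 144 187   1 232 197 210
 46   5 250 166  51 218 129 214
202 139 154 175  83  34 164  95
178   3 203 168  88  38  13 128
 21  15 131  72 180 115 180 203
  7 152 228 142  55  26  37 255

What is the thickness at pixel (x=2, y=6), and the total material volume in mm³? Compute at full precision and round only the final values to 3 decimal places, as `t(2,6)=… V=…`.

t(2,6)=2.377 V=359.159

span = t_max - t_min = 4.03 - 0.63 = 3.400
L(2,6) = 131, L_eff = 1 - 131/255 = 0.486275 (inverted)
t(2,6) = 4.03 - 3.400·0.486275 = 2.377
Σt over all 8·8 pixels = 11659/75 ≈ 155.4533333
V = pitch²·Σt = 1.52²·11659/75 = 359.159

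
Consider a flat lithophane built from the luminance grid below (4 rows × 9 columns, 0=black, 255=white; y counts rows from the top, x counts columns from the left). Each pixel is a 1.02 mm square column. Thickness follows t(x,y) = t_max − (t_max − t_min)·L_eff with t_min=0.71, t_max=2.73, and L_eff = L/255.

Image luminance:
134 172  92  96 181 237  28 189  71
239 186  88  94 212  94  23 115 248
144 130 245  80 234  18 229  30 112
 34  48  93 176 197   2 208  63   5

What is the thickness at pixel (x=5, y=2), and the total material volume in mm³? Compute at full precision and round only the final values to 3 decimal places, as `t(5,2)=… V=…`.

t(5,2)=2.587 V=64.776

span = t_max - t_min = 2.73 - 0.71 = 2.020
L(5,2) = 18, L_eff = 18/255 = 0.070588
t(5,2) = 2.73 - 2.020·0.070588 = 2.587
Σt over all 4·9 pixels = 793823/12750 ≈ 62.2606275
V = pitch²·Σt = 1.02²·793823/12750 = 64.776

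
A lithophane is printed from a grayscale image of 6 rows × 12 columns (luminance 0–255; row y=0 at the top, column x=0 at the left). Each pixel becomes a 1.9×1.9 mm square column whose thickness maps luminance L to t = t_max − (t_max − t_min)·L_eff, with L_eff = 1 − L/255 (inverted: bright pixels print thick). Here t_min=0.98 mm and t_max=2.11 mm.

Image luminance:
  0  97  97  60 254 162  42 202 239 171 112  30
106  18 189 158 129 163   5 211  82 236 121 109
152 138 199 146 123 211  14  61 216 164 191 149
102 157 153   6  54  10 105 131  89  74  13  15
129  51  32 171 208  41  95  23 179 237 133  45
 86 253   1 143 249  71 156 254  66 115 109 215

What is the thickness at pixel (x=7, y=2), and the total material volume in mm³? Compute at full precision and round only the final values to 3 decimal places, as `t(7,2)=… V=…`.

span = t_max - t_min = 2.11 - 0.98 = 1.130
L(7,2) = 61, L_eff = 1 - 61/255 = 0.760784 (inverted)
t(7,2) = 2.11 - 1.130·0.760784 = 1.250
Σt over all 6·12 pixels = 696386/6375 ≈ 109.2370196
V = pitch²·Σt = 1.9²·696386/6375 = 394.346

t(7,2)=1.250 V=394.346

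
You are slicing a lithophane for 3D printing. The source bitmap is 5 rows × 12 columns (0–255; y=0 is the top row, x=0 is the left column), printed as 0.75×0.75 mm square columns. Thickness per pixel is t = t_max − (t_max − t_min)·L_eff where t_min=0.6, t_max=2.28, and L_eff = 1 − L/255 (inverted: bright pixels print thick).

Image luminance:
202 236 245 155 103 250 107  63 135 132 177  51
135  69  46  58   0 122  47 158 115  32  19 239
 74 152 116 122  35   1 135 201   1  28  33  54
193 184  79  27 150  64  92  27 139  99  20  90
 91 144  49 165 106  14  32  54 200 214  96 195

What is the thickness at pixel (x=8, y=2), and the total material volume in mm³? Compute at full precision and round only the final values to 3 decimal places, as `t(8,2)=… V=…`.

span = t_max - t_min = 2.28 - 0.6 = 1.680
L(8,2) = 1, L_eff = 1 - 1/255 = 0.996078 (inverted)
t(8,2) = 2.28 - 1.680·0.996078 = 0.607
Σt over all 5·12 pixels = 165708/2125 ≈ 77.9802353
V = pitch²·Σt = 0.75²·165708/2125 = 43.864

t(8,2)=0.607 V=43.864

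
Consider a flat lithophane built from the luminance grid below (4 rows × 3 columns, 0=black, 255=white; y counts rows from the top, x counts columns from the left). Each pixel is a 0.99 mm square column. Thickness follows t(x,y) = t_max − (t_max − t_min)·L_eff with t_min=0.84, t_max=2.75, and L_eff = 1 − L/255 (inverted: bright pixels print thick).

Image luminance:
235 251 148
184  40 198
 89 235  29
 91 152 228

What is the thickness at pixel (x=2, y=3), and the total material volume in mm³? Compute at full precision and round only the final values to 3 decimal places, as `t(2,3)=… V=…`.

span = t_max - t_min = 2.75 - 0.84 = 1.910
L(2,3) = 228, L_eff = 1 - 228/255 = 0.105882 (inverted)
t(2,3) = 2.75 - 1.910·0.105882 = 2.548
Σt over all 4·3 pixels = 30806/1275 ≈ 24.1615686
V = pitch²·Σt = 0.99²·30806/1275 = 23.681

t(2,3)=2.548 V=23.681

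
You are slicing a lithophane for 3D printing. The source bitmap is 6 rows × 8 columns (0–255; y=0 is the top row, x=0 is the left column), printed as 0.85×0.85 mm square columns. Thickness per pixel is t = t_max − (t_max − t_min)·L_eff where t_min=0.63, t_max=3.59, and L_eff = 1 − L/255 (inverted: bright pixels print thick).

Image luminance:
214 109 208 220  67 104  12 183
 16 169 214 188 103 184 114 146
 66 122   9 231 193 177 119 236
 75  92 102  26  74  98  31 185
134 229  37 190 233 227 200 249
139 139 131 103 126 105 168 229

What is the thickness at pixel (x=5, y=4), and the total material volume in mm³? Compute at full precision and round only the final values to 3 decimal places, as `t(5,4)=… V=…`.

t(5,4)=3.265 V=78.257

span = t_max - t_min = 3.59 - 0.63 = 2.960
L(5,4) = 227, L_eff = 1 - 227/255 = 0.109804 (inverted)
t(5,4) = 3.59 - 2.960·0.109804 = 3.265
Σt over all 6·8 pixels = 230168/2125 ≈ 108.3143529
V = pitch²·Σt = 0.85²·230168/2125 = 78.257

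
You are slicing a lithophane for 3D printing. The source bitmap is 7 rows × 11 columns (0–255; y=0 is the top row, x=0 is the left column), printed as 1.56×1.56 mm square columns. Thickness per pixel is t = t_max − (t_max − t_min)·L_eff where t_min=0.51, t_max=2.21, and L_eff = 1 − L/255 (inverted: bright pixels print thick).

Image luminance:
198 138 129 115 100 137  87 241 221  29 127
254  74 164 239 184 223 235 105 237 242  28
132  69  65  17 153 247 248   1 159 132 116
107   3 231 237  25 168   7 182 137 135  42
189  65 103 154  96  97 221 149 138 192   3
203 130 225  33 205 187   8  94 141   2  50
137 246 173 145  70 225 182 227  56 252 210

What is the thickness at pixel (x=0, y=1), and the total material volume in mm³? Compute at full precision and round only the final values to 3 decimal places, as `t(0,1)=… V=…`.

span = t_max - t_min = 2.21 - 0.51 = 1.700
L(0,1) = 254, L_eff = 1 - 254/255 = 0.003922 (inverted)
t(0,1) = 2.21 - 1.700·0.003922 = 2.203
Σt over all 7·11 pixels = 110.79
V = pitch²·Σt = 1.56²·110.79 = 269.619

t(0,1)=2.203 V=269.619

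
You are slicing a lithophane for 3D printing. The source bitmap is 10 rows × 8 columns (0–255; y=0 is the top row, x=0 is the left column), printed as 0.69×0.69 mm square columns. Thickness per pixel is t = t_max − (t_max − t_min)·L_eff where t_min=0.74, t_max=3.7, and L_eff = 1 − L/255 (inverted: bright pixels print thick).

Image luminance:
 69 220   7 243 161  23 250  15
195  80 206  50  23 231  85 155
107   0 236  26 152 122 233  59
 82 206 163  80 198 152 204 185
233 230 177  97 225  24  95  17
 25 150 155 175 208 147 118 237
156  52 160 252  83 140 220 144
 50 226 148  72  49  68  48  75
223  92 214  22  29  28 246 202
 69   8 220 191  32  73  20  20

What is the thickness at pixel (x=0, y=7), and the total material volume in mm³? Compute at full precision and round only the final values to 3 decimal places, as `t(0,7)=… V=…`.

span = t_max - t_min = 3.7 - 0.74 = 2.960
L(0,7) = 50, L_eff = 1 - 50/255 = 0.803922 (inverted)
t(0,7) = 3.7 - 2.960·0.803922 = 1.320
Σt over all 10·8 pixels = 1129462/6375 ≈ 177.1705098
V = pitch²·Σt = 0.69²·1129462/6375 = 84.351

t(0,7)=1.320 V=84.351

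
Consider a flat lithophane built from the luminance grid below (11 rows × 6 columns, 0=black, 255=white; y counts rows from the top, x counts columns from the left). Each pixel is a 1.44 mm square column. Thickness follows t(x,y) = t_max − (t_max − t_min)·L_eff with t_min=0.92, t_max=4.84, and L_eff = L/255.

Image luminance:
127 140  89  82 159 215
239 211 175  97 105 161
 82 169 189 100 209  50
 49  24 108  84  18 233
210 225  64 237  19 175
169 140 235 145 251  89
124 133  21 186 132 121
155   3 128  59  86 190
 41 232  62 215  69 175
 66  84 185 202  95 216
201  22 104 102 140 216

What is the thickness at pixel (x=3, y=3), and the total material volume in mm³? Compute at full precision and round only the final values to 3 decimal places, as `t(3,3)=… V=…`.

span = t_max - t_min = 4.84 - 0.92 = 3.920
L(3,3) = 84, L_eff = 84/255 = 0.329412
t(3,3) = 4.84 - 3.920·0.329412 = 3.549
Σt over all 11·6 pixels = 1170208/6375 ≈ 183.5620392
V = pitch²·Σt = 1.44²·1170208/6375 = 380.634

t(3,3)=3.549 V=380.634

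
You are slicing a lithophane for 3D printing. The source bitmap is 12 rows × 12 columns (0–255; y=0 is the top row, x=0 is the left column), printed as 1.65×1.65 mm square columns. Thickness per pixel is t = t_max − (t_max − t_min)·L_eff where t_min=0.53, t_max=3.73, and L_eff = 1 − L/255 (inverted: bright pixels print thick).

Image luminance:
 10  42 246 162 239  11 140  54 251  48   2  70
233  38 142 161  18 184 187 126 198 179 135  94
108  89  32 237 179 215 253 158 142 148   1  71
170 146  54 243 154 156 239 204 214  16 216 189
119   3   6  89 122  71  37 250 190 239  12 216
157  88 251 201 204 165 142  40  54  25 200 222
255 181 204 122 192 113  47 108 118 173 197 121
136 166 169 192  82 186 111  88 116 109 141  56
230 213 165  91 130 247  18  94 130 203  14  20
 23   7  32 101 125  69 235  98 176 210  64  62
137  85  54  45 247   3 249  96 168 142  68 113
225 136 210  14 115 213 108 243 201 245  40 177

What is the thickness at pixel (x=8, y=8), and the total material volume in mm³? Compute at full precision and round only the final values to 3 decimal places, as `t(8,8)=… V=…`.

t(8,8)=2.161 V=863.094

span = t_max - t_min = 3.73 - 0.53 = 3.200
L(8,8) = 130, L_eff = 1 - 130/255 = 0.490196 (inverted)
t(8,8) = 3.73 - 3.200·0.490196 = 2.161
Σt over all 12·12 pixels = 404204/1275 ≈ 317.0227451
V = pitch²·Σt = 1.65²·404204/1275 = 863.094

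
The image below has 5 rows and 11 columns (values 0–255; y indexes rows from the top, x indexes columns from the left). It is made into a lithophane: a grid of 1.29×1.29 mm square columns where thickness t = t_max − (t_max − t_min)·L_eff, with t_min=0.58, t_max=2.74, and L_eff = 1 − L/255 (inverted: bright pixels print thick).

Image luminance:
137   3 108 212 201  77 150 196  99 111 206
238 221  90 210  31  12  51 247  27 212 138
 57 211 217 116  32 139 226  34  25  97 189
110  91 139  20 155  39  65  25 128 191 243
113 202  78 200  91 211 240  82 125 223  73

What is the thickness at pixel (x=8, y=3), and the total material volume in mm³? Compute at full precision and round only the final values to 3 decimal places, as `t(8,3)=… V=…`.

span = t_max - t_min = 2.74 - 0.58 = 2.160
L(8,3) = 128, L_eff = 1 - 128/255 = 0.498039 (inverted)
t(8,3) = 2.74 - 2.160·0.498039 = 1.664
Σt over all 5·11 pixels = 393479/4250 ≈ 92.5832941
V = pitch²·Σt = 1.29²·393479/4250 = 154.068

t(8,3)=1.664 V=154.068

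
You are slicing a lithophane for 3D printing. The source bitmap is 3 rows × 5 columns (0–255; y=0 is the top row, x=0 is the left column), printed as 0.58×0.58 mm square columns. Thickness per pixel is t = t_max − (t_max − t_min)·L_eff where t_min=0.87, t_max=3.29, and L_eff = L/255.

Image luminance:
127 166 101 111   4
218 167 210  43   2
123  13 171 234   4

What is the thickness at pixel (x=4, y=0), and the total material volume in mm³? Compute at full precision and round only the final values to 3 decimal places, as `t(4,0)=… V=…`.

t(4,0)=3.252 V=11.193

span = t_max - t_min = 3.29 - 0.87 = 2.420
L(4,0) = 4, L_eff = 4/255 = 0.015686
t(4,0) = 3.29 - 2.420·0.015686 = 3.252
Σt over all 3·5 pixels = 848477/25500 ≈ 33.2736078
V = pitch²·Σt = 0.58²·848477/25500 = 11.193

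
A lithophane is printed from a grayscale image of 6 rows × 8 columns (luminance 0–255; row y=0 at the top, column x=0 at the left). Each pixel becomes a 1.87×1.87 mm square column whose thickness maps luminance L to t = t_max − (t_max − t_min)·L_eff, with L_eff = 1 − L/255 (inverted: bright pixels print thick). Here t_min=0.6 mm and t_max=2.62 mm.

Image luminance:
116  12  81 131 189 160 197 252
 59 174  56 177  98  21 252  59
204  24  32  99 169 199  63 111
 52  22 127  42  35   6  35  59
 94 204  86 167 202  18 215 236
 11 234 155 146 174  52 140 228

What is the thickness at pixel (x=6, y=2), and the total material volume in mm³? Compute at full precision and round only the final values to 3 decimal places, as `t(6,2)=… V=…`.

span = t_max - t_min = 2.62 - 0.6 = 2.020
L(6,2) = 63, L_eff = 1 - 63/255 = 0.752941 (inverted)
t(6,2) = 2.62 - 2.020·0.752941 = 1.099
Σt over all 6·8 pixels = 7523/102 ≈ 73.7549020
V = pitch²·Σt = 1.87²·7523/102 = 257.914

t(6,2)=1.099 V=257.914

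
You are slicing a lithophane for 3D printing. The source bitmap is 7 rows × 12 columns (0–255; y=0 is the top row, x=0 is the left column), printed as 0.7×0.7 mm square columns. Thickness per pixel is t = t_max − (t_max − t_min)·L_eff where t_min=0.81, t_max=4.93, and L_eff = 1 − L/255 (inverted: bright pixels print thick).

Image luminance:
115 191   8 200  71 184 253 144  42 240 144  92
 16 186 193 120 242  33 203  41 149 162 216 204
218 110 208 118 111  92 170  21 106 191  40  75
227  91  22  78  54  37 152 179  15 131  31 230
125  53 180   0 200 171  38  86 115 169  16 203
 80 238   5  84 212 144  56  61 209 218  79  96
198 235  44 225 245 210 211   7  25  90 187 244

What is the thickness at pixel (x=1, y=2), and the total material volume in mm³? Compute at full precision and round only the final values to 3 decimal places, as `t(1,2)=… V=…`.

t(1,2)=2.587 V=119.752

span = t_max - t_min = 4.93 - 0.81 = 4.120
L(1,2) = 110, L_eff = 1 - 110/255 = 0.568627 (inverted)
t(1,2) = 4.93 - 4.120·0.568627 = 2.587
Σt over all 7·12 pixels = 12464/51 ≈ 244.3921569
V = pitch²·Σt = 0.7²·12464/51 = 119.752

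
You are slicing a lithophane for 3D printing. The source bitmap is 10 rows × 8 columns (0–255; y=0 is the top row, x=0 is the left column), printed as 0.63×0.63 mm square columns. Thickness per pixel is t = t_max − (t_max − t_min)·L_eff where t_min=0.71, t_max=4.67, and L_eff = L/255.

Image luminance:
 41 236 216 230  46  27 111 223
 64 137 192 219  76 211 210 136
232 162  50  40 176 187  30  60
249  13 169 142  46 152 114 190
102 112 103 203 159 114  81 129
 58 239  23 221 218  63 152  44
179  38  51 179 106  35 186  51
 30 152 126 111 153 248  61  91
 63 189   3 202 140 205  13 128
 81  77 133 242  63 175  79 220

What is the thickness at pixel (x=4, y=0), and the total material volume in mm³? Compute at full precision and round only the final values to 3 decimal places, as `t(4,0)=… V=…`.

span = t_max - t_min = 4.67 - 0.71 = 3.960
L(4,0) = 46, L_eff = 46/255 = 0.180392
t(4,0) = 4.67 - 3.960·0.180392 = 3.956
Σt over all 10·8 pixels = 456706/2125 ≈ 214.9204706
V = pitch²·Σt = 0.63²·456706/2125 = 85.302

t(4,0)=3.956 V=85.302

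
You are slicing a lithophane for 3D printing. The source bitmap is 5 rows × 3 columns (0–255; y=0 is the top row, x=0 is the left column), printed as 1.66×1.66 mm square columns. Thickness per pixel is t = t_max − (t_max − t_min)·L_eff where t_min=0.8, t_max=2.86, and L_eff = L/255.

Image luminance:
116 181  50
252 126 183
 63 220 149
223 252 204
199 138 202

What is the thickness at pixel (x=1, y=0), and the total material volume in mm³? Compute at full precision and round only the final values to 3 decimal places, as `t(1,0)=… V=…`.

span = t_max - t_min = 2.86 - 0.8 = 2.060
L(1,0) = 181, L_eff = 181/255 = 0.709804
t(1,0) = 2.86 - 2.060·0.709804 = 1.398
Σt over all 5·3 pixels = 283501/12750 ≈ 22.2353725
V = pitch²·Σt = 1.66²·283501/12750 = 61.272

t(1,0)=1.398 V=61.272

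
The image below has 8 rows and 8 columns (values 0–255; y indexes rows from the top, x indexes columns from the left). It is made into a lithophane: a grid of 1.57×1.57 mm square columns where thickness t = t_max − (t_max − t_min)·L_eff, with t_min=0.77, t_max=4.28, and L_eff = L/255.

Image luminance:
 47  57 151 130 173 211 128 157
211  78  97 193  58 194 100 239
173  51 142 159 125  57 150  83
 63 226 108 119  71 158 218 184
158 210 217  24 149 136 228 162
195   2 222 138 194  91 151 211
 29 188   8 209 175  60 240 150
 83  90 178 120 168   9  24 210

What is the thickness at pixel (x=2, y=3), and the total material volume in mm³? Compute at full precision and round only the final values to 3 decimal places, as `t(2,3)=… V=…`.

span = t_max - t_min = 4.28 - 0.77 = 3.510
L(2,3) = 108, L_eff = 108/255 = 0.423529
t(2,3) = 4.28 - 3.510·0.423529 = 2.793
Σt over all 8·8 pixels = 65287/425 ≈ 153.6164706
V = pitch²·Σt = 1.57²·65287/425 = 378.649

t(2,3)=2.793 V=378.649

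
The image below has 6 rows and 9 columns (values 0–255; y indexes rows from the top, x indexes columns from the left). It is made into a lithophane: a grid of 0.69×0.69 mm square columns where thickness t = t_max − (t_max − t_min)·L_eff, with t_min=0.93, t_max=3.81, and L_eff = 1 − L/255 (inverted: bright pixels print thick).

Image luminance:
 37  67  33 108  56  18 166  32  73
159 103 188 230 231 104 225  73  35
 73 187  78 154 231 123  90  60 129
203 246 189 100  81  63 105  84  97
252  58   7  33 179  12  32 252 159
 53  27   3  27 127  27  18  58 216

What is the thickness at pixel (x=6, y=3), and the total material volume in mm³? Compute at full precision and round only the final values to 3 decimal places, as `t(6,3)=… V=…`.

t(6,3)=2.116 V=54.941

span = t_max - t_min = 3.81 - 0.93 = 2.880
L(6,3) = 105, L_eff = 1 - 105/255 = 0.588235 (inverted)
t(6,3) = 3.81 - 2.880·0.588235 = 2.116
Σt over all 6·9 pixels = 490443/4250 ≈ 115.3983529
V = pitch²·Σt = 0.69²·490443/4250 = 54.941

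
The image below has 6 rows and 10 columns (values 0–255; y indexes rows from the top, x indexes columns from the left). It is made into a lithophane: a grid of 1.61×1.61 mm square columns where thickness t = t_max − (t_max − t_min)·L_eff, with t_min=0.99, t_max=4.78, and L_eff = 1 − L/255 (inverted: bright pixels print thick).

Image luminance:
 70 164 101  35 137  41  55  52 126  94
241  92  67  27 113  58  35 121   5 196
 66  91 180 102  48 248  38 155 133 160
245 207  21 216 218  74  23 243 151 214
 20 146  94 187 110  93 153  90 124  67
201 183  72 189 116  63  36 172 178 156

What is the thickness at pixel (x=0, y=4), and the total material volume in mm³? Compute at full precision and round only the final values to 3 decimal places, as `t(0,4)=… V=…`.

t(0,4)=1.287 V=428.004

span = t_max - t_min = 4.78 - 0.99 = 3.790
L(0,4) = 20, L_eff = 1 - 20/255 = 0.921569 (inverted)
t(0,4) = 4.78 - 3.790·0.921569 = 1.287
Σt over all 6·10 pixels = 1403509/8500 ≈ 165.1187059
V = pitch²·Σt = 1.61²·1403509/8500 = 428.004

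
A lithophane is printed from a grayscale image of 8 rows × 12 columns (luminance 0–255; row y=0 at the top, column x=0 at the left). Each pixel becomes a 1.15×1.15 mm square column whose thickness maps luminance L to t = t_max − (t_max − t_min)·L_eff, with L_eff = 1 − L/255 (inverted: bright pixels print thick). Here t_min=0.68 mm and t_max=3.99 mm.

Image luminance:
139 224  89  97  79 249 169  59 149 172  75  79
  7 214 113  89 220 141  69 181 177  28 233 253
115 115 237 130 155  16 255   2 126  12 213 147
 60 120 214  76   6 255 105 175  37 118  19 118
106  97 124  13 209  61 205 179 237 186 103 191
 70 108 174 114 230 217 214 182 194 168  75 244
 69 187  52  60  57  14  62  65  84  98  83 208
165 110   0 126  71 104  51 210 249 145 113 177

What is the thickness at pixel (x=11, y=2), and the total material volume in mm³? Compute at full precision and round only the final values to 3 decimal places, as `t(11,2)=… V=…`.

span = t_max - t_min = 3.99 - 0.68 = 3.310
L(11,2) = 147, L_eff = 1 - 147/255 = 0.423529 (inverted)
t(11,2) = 3.99 - 3.310·0.423529 = 2.588
Σt over all 8·12 pixels = 1441598/6375 ≈ 226.1330196
V = pitch²·Σt = 1.15²·1441598/6375 = 299.061

t(11,2)=2.588 V=299.061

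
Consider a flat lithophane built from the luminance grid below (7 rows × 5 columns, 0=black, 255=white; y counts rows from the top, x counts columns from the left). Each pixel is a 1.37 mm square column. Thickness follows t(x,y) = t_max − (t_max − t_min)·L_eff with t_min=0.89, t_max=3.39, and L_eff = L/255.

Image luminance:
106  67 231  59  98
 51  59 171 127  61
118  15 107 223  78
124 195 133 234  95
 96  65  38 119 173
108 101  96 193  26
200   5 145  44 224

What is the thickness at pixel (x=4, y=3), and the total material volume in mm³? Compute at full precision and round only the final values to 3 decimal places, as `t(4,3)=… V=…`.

span = t_max - t_min = 3.39 - 0.89 = 2.500
L(4,3) = 95, L_eff = 95/255 = 0.372549
t(4,3) = 3.39 - 2.500·0.372549 = 2.459
Σt over all 7·5 pixels = 81173/1020 ≈ 79.5813725
V = pitch²·Σt = 1.37²·81173/1020 = 149.366

t(4,3)=2.459 V=149.366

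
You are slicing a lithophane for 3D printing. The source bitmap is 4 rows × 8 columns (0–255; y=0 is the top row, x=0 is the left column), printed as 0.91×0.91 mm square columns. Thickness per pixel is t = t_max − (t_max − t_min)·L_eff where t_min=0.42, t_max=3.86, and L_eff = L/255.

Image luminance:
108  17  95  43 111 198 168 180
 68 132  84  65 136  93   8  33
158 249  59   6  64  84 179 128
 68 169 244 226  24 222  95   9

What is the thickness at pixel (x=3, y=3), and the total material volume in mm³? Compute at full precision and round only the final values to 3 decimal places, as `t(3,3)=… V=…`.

span = t_max - t_min = 3.86 - 0.42 = 3.440
L(3,3) = 226, L_eff = 226/255 = 0.886275
t(3,3) = 3.86 - 3.440·0.886275 = 0.811
Σt over all 4·8 pixels = 484462/6375 ≈ 75.9940392
V = pitch²·Σt = 0.91²·484462/6375 = 62.931

t(3,3)=0.811 V=62.931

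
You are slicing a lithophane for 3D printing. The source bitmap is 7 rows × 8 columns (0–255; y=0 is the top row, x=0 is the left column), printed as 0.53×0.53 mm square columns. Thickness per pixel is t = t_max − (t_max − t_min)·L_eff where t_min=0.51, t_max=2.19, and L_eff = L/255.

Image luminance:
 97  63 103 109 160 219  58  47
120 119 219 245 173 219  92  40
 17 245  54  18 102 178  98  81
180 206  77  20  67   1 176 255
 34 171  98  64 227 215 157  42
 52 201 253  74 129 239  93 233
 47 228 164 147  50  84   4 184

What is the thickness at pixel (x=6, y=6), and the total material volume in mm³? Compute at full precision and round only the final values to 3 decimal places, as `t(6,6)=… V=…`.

t(6,6)=2.164 V=21.406

span = t_max - t_min = 2.19 - 0.51 = 1.680
L(6,6) = 4, L_eff = 4/255 = 0.015686
t(6,6) = 2.19 - 1.680·0.015686 = 2.164
Σt over all 7·8 pixels = 161938/2125 ≈ 76.2061176
V = pitch²·Σt = 0.53²·161938/2125 = 21.406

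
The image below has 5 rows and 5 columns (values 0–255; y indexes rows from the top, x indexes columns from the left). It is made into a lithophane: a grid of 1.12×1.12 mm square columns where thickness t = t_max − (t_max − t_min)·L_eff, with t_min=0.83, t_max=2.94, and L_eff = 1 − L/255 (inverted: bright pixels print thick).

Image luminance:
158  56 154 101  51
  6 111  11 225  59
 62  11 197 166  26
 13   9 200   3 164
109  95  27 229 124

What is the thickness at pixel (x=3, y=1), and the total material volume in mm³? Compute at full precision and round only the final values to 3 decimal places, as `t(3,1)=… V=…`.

span = t_max - t_min = 2.94 - 0.83 = 2.110
L(3,1) = 225, L_eff = 1 - 225/255 = 0.117647 (inverted)
t(3,1) = 2.94 - 2.110·0.117647 = 2.692
Σt over all 5·5 pixels = 171427/4250 ≈ 40.3357647
V = pitch²·Σt = 1.12²·171427/4250 = 50.597

t(3,1)=2.692 V=50.597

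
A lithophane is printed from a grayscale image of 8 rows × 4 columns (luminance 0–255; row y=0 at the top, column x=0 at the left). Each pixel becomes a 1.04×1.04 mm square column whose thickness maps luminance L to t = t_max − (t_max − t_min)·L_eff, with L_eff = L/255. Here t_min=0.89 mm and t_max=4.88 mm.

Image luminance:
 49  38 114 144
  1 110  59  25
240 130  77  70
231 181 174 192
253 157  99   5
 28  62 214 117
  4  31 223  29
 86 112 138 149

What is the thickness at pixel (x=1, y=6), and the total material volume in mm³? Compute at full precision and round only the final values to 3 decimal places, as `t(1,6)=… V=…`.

t(1,6)=4.395 V=108.958

span = t_max - t_min = 4.88 - 0.89 = 3.990
L(1,6) = 31, L_eff = 31/255 = 0.121569
t(1,6) = 4.88 - 3.990·0.121569 = 4.395
Σt over all 8·4 pixels = 428137/4250 ≈ 100.7381176
V = pitch²·Σt = 1.04²·428137/4250 = 108.958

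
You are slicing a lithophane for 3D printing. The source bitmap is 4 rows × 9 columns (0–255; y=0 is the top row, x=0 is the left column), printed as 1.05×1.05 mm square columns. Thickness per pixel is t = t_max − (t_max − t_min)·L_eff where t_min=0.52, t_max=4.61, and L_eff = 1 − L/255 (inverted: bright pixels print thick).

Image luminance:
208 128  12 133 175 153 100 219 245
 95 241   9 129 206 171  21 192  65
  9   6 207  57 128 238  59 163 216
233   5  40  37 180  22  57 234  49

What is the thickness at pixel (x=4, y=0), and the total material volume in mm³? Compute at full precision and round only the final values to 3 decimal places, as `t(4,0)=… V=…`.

t(4,0)=3.327 V=99.188

span = t_max - t_min = 4.61 - 0.52 = 4.090
L(4,0) = 175, L_eff = 1 - 175/255 = 0.313725 (inverted)
t(4,0) = 4.61 - 4.090·0.313725 = 3.327
Σt over all 4·9 pixels = 1147069/12750 ≈ 89.9661961
V = pitch²·Σt = 1.05²·1147069/12750 = 99.188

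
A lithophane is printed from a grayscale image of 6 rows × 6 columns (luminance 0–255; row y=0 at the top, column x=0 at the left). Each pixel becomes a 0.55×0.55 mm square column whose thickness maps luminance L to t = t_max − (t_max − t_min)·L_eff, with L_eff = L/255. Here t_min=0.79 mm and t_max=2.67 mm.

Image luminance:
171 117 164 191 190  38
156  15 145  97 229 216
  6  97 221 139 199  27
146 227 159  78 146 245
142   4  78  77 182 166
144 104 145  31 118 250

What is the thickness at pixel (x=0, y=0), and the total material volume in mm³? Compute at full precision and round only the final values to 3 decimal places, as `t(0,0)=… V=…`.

t(0,0)=1.409 V=18.238

span = t_max - t_min = 2.67 - 0.79 = 1.880
L(0,0) = 171, L_eff = 171/255 = 0.670588
t(0,0) = 2.67 - 1.880·0.670588 = 1.409
Σt over all 6·6 pixels = 25623/425 ≈ 60.2894118
V = pitch²·Σt = 0.55²·25623/425 = 18.238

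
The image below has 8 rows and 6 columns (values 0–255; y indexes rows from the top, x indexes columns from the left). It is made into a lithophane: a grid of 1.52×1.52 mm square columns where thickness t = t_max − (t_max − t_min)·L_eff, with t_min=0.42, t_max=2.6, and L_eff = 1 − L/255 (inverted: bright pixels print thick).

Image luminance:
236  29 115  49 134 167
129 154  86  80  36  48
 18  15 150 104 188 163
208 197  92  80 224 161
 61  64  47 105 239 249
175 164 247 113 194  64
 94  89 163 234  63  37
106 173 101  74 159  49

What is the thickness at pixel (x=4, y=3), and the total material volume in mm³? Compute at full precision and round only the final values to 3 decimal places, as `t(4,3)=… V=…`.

span = t_max - t_min = 2.6 - 0.42 = 2.180
L(4,3) = 224, L_eff = 1 - 224/255 = 0.121569 (inverted)
t(4,3) = 2.6 - 2.180·0.121569 = 2.335
Σt over all 8·6 pixels = 903083/12750 ≈ 70.8300392
V = pitch²·Σt = 1.52²·903083/12750 = 163.646

t(4,3)=2.335 V=163.646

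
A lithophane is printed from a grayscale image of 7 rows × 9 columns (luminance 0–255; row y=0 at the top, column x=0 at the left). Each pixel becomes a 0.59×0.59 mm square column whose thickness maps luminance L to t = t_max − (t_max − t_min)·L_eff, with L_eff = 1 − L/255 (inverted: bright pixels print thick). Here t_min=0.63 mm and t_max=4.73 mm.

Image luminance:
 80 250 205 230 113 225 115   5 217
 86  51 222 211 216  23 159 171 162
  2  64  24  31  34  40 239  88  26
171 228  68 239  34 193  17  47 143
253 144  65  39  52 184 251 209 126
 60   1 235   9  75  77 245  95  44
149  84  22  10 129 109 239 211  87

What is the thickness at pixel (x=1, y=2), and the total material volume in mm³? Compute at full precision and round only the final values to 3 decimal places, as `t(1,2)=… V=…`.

t(1,2)=1.659 V=56.537

span = t_max - t_min = 4.73 - 0.63 = 4.100
L(1,2) = 64, L_eff = 1 - 64/255 = 0.749020 (inverted)
t(1,2) = 4.73 - 4.100·0.749020 = 1.659
Σt over all 7·9 pixels = 1949/12 ≈ 162.4166667
V = pitch²·Σt = 0.59²·1949/12 = 56.537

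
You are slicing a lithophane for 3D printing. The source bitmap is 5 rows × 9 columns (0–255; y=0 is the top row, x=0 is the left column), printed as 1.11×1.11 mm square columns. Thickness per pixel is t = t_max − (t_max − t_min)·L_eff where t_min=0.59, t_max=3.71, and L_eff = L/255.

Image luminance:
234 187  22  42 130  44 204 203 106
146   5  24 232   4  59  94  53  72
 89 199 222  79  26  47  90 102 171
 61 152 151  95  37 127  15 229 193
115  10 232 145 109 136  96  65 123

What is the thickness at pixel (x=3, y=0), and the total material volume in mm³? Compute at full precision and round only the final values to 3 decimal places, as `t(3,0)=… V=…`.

span = t_max - t_min = 3.71 - 0.59 = 3.120
L(3,0) = 42, L_eff = 42/255 = 0.164706
t(3,0) = 3.71 - 3.120·0.164706 = 3.196
Σt over all 5·9 pixels = 901467/8500 ≈ 106.0549412
V = pitch²·Σt = 1.11²·901467/8500 = 130.670

t(3,0)=3.196 V=130.670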